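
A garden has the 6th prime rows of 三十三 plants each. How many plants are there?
Convert 三十三 (Chinese numeral) → 3×10 + 3 = 33 (decimal)
Convert the 6th prime (prime index) → 13 (decimal)
Compute 33 × 13 = 429
429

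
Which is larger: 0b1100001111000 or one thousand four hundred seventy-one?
Convert 0b1100001111000 (binary) → 4096 + 2048 + 64 + 32 + 16 + 8 = 6264 (decimal)
Convert one thousand four hundred seventy-one (English words) → 1×1000 + 4×100 + 71 = 1471 (decimal)
Compare 6264 vs 1471: larger = 6264
6264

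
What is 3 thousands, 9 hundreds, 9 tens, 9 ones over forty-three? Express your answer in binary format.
Convert 3 thousands, 9 hundreds, 9 tens, 9 ones (place-value notation) → 3×1000 + 9×100 + 9×10 + 9 = 3999 (decimal)
Convert forty-three (English words) → 43 (decimal)
Compute 3999 ÷ 43 = 93
Convert 93 (decimal) → 93 = 64 + 16 + 8 + 4 + 1 → 0b1011101 (binary)
0b1011101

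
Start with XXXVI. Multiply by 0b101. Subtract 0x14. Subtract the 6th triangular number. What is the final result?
Convert XXXVI (Roman numeral) → 10 + 10 + 10 + 5 + 1 = 36 (decimal)
Start: 36
Convert 0b101 (binary) → 4 + 1 = 5 (decimal)
36 × 5 = 180
Convert 0x14 (hexadecimal) → 1×16 + 4 = 20 (decimal)
180 - 20 = 160
Convert the 6th triangular number (triangular index) → 6×7/2 = 21 (decimal)
160 - 21 = 139
139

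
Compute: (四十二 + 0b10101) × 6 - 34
Convert 四十二 (Chinese numeral) → 4×10 + 2 = 42 (decimal)
Convert 0b10101 (binary) → 16 + 4 + 1 = 21 (decimal)
Expression in decimal: (42 + 21) × 6 - 34
Parentheses first: 42 + 21 = 63
Multiply: 63 × 6 = 378
Subtract: 378 - 34 = 344
344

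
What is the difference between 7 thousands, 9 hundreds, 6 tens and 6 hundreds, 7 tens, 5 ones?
Convert 7 thousands, 9 hundreds, 6 tens (place-value notation) → 7×1000 + 9×100 + 6×10 = 7960 (decimal)
Convert 6 hundreds, 7 tens, 5 ones (place-value notation) → 6×100 + 7×10 + 5 = 675 (decimal)
Difference: |7960 - 675| = 7285
7285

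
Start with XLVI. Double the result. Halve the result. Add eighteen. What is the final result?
Convert XLVI (Roman numeral) → 40 + 5 + 1 = 46 (decimal)
Start: 46
46 × 2 = 92
92 ÷ 2 = 46
Convert eighteen (English words) → 18 (decimal)
46 + 18 = 64
64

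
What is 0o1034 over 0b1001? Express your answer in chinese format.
Convert 0o1034 (octal) → 1×512 + 3×8 + 4 = 540 (decimal)
Convert 0b1001 (binary) → 8 + 1 = 9 (decimal)
Compute 540 ÷ 9 = 60
Convert 60 (decimal) → 60 = 6×10 → 六十 (Chinese numeral)
六十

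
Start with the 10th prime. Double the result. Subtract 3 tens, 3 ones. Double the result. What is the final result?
Convert the 10th prime (prime index) → 29 (decimal)
Start: 29
29 × 2 = 58
Convert 3 tens, 3 ones (place-value notation) → 3×10 + 3 = 33 (decimal)
58 - 33 = 25
25 × 2 = 50
50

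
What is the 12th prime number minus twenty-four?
The 12th prime number = 37
Convert twenty-four (English words) → 24 (decimal)
Compute 37 - 24 = 13
13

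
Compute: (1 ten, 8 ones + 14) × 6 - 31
Convert 1 ten, 8 ones (place-value notation) → 1×10 + 8 = 18 (decimal)
Expression in decimal: (18 + 14) × 6 - 31
Parentheses first: 18 + 14 = 32
Multiply: 32 × 6 = 192
Subtract: 192 - 31 = 161
161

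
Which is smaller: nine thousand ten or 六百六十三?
Convert nine thousand ten (English words) → 9×1000 + 10 = 9010 (decimal)
Convert 六百六十三 (Chinese numeral) → 6×100 + 6×10 + 3 = 663 (decimal)
Compare 9010 vs 663: smaller = 663
663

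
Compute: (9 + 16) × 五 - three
Convert 五 (Chinese numeral) → 5 (decimal)
Convert three (English words) → 3 (decimal)
Expression in decimal: (9 + 16) × 5 - 3
Parentheses first: 9 + 16 = 25
Multiply: 25 × 5 = 125
Subtract: 125 - 3 = 122
122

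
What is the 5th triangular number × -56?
Convert the 5th triangular number (triangular index) → 5×6/2 = 15 (decimal)
Compute 15 × -56 = -840
-840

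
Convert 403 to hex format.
Convert 403 (decimal) → 403 = 1×256 + 9×16 + 3 → 0x193 (hexadecimal)
0x193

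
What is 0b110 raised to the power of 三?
Convert 0b110 (binary) → 4 + 2 = 6 (decimal)
Convert 三 (Chinese numeral) → 3 (decimal)
Compute 6 ^ 3 = 216
216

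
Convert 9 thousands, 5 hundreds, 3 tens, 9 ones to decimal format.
Convert 9 thousands, 5 hundreds, 3 tens, 9 ones (place-value notation) → 9×1000 + 5×100 + 3×10 + 9 = 9539 (decimal)
9539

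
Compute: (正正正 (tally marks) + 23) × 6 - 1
Convert 正正正 (tally marks) → 5 + 5 + 5 = 15 (decimal)
Expression in decimal: (15 + 23) × 6 - 1
Parentheses first: 15 + 23 = 38
Multiply: 38 × 6 = 228
Subtract: 228 - 1 = 227
227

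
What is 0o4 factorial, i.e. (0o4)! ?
Convert 0o4 (octal) → 4 (decimal)
Compute 4! = 24
24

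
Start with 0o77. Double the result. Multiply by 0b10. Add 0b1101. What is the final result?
Convert 0o77 (octal) → 7×8 + 7 = 63 (decimal)
Start: 63
63 × 2 = 126
Convert 0b10 (binary) → 2 (decimal)
126 × 2 = 252
Convert 0b1101 (binary) → 8 + 4 + 1 = 13 (decimal)
252 + 13 = 265
265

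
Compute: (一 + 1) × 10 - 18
Convert 一 (Chinese numeral) → 1 (decimal)
Expression in decimal: (1 + 1) × 10 - 18
Parentheses first: 1 + 1 = 2
Multiply: 2 × 10 = 20
Subtract: 20 - 18 = 2
2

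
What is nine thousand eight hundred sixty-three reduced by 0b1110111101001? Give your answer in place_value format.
Convert nine thousand eight hundred sixty-three (English words) → 9×1000 + 8×100 + 63 = 9863 (decimal)
Convert 0b1110111101001 (binary) → 4096 + 2048 + 1024 + 256 + 128 + 64 + 32 + 8 + 1 = 7657 (decimal)
Compute 9863 - 7657 = 2206
Convert 2206 (decimal) → 2206 = 2×1000 + 2×100 + 6 → 2 thousands, 2 hundreds, 6 ones (place-value notation)
2 thousands, 2 hundreds, 6 ones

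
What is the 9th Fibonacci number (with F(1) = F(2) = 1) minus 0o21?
The 9th Fibonacci number (with F(1) = F(2) = 1): 1, 1, 2, 3, 5, 8, 13, 21, 34 → 34
Convert 0o21 (octal) → 2×8 + 1 = 17 (decimal)
Compute 34 - 17 = 17
17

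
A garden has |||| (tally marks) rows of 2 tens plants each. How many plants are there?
Convert 2 tens (place-value notation) → 2×10 = 20 (decimal)
Convert |||| (tally marks) → 4 (decimal)
Compute 20 × 4 = 80
80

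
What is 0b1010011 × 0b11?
Convert 0b1010011 (binary) → 64 + 16 + 2 + 1 = 83 (decimal)
Convert 0b11 (binary) → 2 + 1 = 3 (decimal)
Compute 83 × 3 = 249
249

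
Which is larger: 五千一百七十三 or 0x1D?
Convert 五千一百七十三 (Chinese numeral) → 5×1000 + 1×100 + 7×10 + 3 = 5173 (decimal)
Convert 0x1D (hexadecimal) → 1×16 + 13 = 29 (decimal)
Compare 5173 vs 29: larger = 5173
5173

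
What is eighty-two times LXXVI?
Convert eighty-two (English words) → 82 (decimal)
Convert LXXVI (Roman numeral) → 50 + 10 + 10 + 5 + 1 = 76 (decimal)
Compute 82 × 76 = 6232
6232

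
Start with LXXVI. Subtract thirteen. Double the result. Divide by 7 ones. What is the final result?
Convert LXXVI (Roman numeral) → 50 + 10 + 10 + 5 + 1 = 76 (decimal)
Start: 76
Convert thirteen (English words) → 13 (decimal)
76 - 13 = 63
63 × 2 = 126
Convert 7 ones (place-value notation) → 7 (decimal)
126 ÷ 7 = 18
18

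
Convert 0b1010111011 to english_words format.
Convert 0b1010111011 (binary) → 512 + 128 + 32 + 16 + 8 + 2 + 1 = 699 (decimal)
Convert 699 (decimal) → 699 = 6×100 + 99 → six hundred ninety-nine (English words)
six hundred ninety-nine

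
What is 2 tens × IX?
Convert 2 tens (place-value notation) → 2×10 = 20 (decimal)
Convert IX (Roman numeral) → 9 (decimal)
Compute 20 × 9 = 180
180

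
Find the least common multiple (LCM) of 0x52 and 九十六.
Convert 0x52 (hexadecimal) → 5×16 + 2 = 82 (decimal)
Convert 九十六 (Chinese numeral) → 9×10 + 6 = 96 (decimal)
Compute lcm(82, 96) = 3936
3936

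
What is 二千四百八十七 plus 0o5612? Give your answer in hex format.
Convert 二千四百八十七 (Chinese numeral) → 2×1000 + 4×100 + 8×10 + 7 = 2487 (decimal)
Convert 0o5612 (octal) → 5×512 + 6×64 + 1×8 + 2 = 2954 (decimal)
Compute 2487 + 2954 = 5441
Convert 5441 (decimal) → 5441 = 1×4096 + 5×256 + 4×16 + 1 → 0x1541 (hexadecimal)
0x1541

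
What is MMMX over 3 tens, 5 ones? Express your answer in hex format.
Convert MMMX (Roman numeral) → 1000 + 1000 + 1000 + 10 = 3010 (decimal)
Convert 3 tens, 5 ones (place-value notation) → 3×10 + 5 = 35 (decimal)
Compute 3010 ÷ 35 = 86
Convert 86 (decimal) → 86 = 5×16 + 6 → 0x56 (hexadecimal)
0x56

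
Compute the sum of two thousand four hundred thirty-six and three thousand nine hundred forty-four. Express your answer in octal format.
Convert two thousand four hundred thirty-six (English words) → 2×1000 + 4×100 + 36 = 2436 (decimal)
Convert three thousand nine hundred forty-four (English words) → 3×1000 + 9×100 + 44 = 3944 (decimal)
Compute 2436 + 3944 = 6380
Convert 6380 (decimal) → 6380 = 1×4096 + 4×512 + 3×64 + 5×8 + 4 → 0o14354 (octal)
0o14354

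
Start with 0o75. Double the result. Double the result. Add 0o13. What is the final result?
Convert 0o75 (octal) → 7×8 + 5 = 61 (decimal)
Start: 61
61 × 2 = 122
122 × 2 = 244
Convert 0o13 (octal) → 1×8 + 3 = 11 (decimal)
244 + 11 = 255
255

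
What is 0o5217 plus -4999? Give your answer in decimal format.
Convert 0o5217 (octal) → 5×512 + 2×64 + 1×8 + 7 = 2703 (decimal)
Compute 2703 + -4999 = -2296
-2296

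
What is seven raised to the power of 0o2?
Convert seven (English words) → 7 (decimal)
Convert 0o2 (octal) → 2 (decimal)
Compute 7 ^ 2 = 49
49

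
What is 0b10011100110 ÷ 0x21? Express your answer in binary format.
Convert 0b10011100110 (binary) → 1024 + 128 + 64 + 32 + 4 + 2 = 1254 (decimal)
Convert 0x21 (hexadecimal) → 2×16 + 1 = 33 (decimal)
Compute 1254 ÷ 33 = 38
Convert 38 (decimal) → 38 = 32 + 4 + 2 → 0b100110 (binary)
0b100110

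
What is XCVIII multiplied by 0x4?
Convert XCVIII (Roman numeral) → 90 + 5 + 1 + 1 + 1 = 98 (decimal)
Convert 0x4 (hexadecimal) → 4 (decimal)
Compute 98 × 4 = 392
392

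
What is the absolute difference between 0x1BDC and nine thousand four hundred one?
Convert 0x1BDC (hexadecimal) → 1×4096 + 11×256 + 13×16 + 12 = 7132 (decimal)
Convert nine thousand four hundred one (English words) → 9×1000 + 4×100 + 1 = 9401 (decimal)
Compute |7132 - 9401| = 2269
2269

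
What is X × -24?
Convert X (Roman numeral) → 10 (decimal)
Compute 10 × -24 = -240
-240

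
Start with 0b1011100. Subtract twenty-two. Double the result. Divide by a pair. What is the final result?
Convert 0b1011100 (binary) → 64 + 16 + 8 + 4 = 92 (decimal)
Start: 92
Convert twenty-two (English words) → 22 (decimal)
92 - 22 = 70
70 × 2 = 140
Convert a pair (colloquial) → 2 (decimal)
140 ÷ 2 = 70
70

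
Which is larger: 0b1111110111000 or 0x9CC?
Convert 0b1111110111000 (binary) → 4096 + 2048 + 1024 + 512 + 256 + 128 + 32 + 16 + 8 = 8120 (decimal)
Convert 0x9CC (hexadecimal) → 9×256 + 12×16 + 12 = 2508 (decimal)
Compare 8120 vs 2508: larger = 8120
8120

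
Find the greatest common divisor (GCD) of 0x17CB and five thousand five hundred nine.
Convert 0x17CB (hexadecimal) → 1×4096 + 7×256 + 12×16 + 11 = 6091 (decimal)
Convert five thousand five hundred nine (English words) → 5×1000 + 5×100 + 9 = 5509 (decimal)
Compute gcd(6091, 5509) = 1
1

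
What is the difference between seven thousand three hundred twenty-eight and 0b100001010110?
Convert seven thousand three hundred twenty-eight (English words) → 7×1000 + 3×100 + 28 = 7328 (decimal)
Convert 0b100001010110 (binary) → 2048 + 64 + 16 + 4 + 2 = 2134 (decimal)
Difference: |7328 - 2134| = 5194
5194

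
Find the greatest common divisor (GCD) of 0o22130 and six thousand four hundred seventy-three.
Convert 0o22130 (octal) → 2×4096 + 2×512 + 1×64 + 3×8 = 9304 (decimal)
Convert six thousand four hundred seventy-three (English words) → 6×1000 + 4×100 + 73 = 6473 (decimal)
Compute gcd(9304, 6473) = 1
1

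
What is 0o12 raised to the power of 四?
Convert 0o12 (octal) → 1×8 + 2 = 10 (decimal)
Convert 四 (Chinese numeral) → 4 (decimal)
Compute 10 ^ 4 = 10000
10000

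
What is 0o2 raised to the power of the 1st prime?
Convert 0o2 (octal) → 2 (decimal)
Convert the 1st prime (prime index) → 2 (decimal)
Compute 2 ^ 2 = 4
4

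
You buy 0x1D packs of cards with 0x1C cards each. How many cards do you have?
Convert 0x1C (hexadecimal) → 1×16 + 12 = 28 (decimal)
Convert 0x1D (hexadecimal) → 1×16 + 13 = 29 (decimal)
Compute 28 × 29 = 812
812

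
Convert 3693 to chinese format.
Convert 3693 (decimal) → 3693 = 3×1000 + 6×100 + 9×10 + 3 → 三千六百九十三 (Chinese numeral)
三千六百九十三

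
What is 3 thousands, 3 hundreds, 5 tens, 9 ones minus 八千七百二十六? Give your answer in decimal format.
Convert 3 thousands, 3 hundreds, 5 tens, 9 ones (place-value notation) → 3×1000 + 3×100 + 5×10 + 9 = 3359 (decimal)
Convert 八千七百二十六 (Chinese numeral) → 8×1000 + 7×100 + 2×10 + 6 = 8726 (decimal)
Compute 3359 - 8726 = -5367
-5367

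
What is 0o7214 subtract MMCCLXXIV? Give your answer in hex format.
Convert 0o7214 (octal) → 7×512 + 2×64 + 1×8 + 4 = 3724 (decimal)
Convert MMCCLXXIV (Roman numeral) → 1000 + 1000 + 100 + 100 + 50 + 10 + 10 + 4 = 2274 (decimal)
Compute 3724 - 2274 = 1450
Convert 1450 (decimal) → 1450 = 5×256 + 10×16 + 10 → 0x5AA (hexadecimal)
0x5AA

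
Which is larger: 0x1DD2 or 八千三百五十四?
Convert 0x1DD2 (hexadecimal) → 1×4096 + 13×256 + 13×16 + 2 = 7634 (decimal)
Convert 八千三百五十四 (Chinese numeral) → 8×1000 + 3×100 + 5×10 + 4 = 8354 (decimal)
Compare 7634 vs 8354: larger = 8354
8354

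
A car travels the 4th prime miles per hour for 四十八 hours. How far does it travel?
Convert the 4th prime (prime index) → 7 (decimal)
Convert 四十八 (Chinese numeral) → 4×10 + 8 = 48 (decimal)
Compute 7 × 48 = 336
336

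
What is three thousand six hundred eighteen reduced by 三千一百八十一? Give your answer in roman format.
Convert three thousand six hundred eighteen (English words) → 3×1000 + 6×100 + 18 = 3618 (decimal)
Convert 三千一百八十一 (Chinese numeral) → 3×1000 + 1×100 + 8×10 + 1 = 3181 (decimal)
Compute 3618 - 3181 = 437
Convert 437 (decimal) → 437 = 400 + 10 + 10 + 10 + 5 + 1 + 1 → CDXXXVII (Roman numeral)
CDXXXVII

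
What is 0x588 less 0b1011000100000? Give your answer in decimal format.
Convert 0x588 (hexadecimal) → 5×256 + 8×16 + 8 = 1416 (decimal)
Convert 0b1011000100000 (binary) → 4096 + 1024 + 512 + 32 = 5664 (decimal)
Compute 1416 - 5664 = -4248
-4248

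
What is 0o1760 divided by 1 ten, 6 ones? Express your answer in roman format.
Convert 0o1760 (octal) → 1×512 + 7×64 + 6×8 = 1008 (decimal)
Convert 1 ten, 6 ones (place-value notation) → 1×10 + 6 = 16 (decimal)
Compute 1008 ÷ 16 = 63
Convert 63 (decimal) → 63 = 50 + 10 + 1 + 1 + 1 → LXIII (Roman numeral)
LXIII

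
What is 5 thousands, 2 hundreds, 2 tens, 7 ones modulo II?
Convert 5 thousands, 2 hundreds, 2 tens, 7 ones (place-value notation) → 5×1000 + 2×100 + 2×10 + 7 = 5227 (decimal)
Convert II (Roman numeral) → 1 + 1 = 2 (decimal)
Compute 5227 mod 2 = 1
1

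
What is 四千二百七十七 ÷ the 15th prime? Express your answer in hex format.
Convert 四千二百七十七 (Chinese numeral) → 4×1000 + 2×100 + 7×10 + 7 = 4277 (decimal)
Convert the 15th prime (prime index) → 47 (decimal)
Compute 4277 ÷ 47 = 91
Convert 91 (decimal) → 91 = 5×16 + 11 → 0x5B (hexadecimal)
0x5B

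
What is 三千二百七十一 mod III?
Convert 三千二百七十一 (Chinese numeral) → 3×1000 + 2×100 + 7×10 + 1 = 3271 (decimal)
Convert III (Roman numeral) → 1 + 1 + 1 = 3 (decimal)
Compute 3271 mod 3 = 1
1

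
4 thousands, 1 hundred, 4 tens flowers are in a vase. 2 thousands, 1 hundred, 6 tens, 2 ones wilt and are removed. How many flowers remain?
Convert 4 thousands, 1 hundred, 4 tens (place-value notation) → 4×1000 + 1×100 + 4×10 = 4140 (decimal)
Convert 2 thousands, 1 hundred, 6 tens, 2 ones (place-value notation) → 2×1000 + 1×100 + 6×10 + 2 = 2162 (decimal)
Compute 4140 - 2162 = 1978
1978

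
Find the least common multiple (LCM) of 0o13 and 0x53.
Convert 0o13 (octal) → 1×8 + 3 = 11 (decimal)
Convert 0x53 (hexadecimal) → 5×16 + 3 = 83 (decimal)
Compute lcm(11, 83) = 913
913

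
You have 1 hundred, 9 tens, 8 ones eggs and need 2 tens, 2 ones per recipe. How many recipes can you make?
Convert 1 hundred, 9 tens, 8 ones (place-value notation) → 1×100 + 9×10 + 8 = 198 (decimal)
Convert 2 tens, 2 ones (place-value notation) → 2×10 + 2 = 22 (decimal)
Compute 198 ÷ 22 = 9
9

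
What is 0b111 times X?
Convert 0b111 (binary) → 4 + 2 + 1 = 7 (decimal)
Convert X (Roman numeral) → 10 (decimal)
Compute 7 × 10 = 70
70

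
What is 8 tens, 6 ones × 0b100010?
Convert 8 tens, 6 ones (place-value notation) → 8×10 + 6 = 86 (decimal)
Convert 0b100010 (binary) → 32 + 2 = 34 (decimal)
Compute 86 × 34 = 2924
2924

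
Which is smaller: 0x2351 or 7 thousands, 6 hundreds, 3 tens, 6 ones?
Convert 0x2351 (hexadecimal) → 2×4096 + 3×256 + 5×16 + 1 = 9041 (decimal)
Convert 7 thousands, 6 hundreds, 3 tens, 6 ones (place-value notation) → 7×1000 + 6×100 + 3×10 + 6 = 7636 (decimal)
Compare 9041 vs 7636: smaller = 7636
7636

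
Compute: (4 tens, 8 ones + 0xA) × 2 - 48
Convert 4 tens, 8 ones (place-value notation) → 4×10 + 8 = 48 (decimal)
Convert 0xA (hexadecimal) → 10 (decimal)
Expression in decimal: (48 + 10) × 2 - 48
Parentheses first: 48 + 10 = 58
Multiply: 58 × 2 = 116
Subtract: 116 - 48 = 68
68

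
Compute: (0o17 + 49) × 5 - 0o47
Convert 0o17 (octal) → 1×8 + 7 = 15 (decimal)
Convert 0o47 (octal) → 4×8 + 7 = 39 (decimal)
Expression in decimal: (15 + 49) × 5 - 39
Parentheses first: 15 + 49 = 64
Multiply: 64 × 5 = 320
Subtract: 320 - 39 = 281
281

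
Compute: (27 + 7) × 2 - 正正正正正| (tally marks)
Convert 正正正正正| (tally marks) → 5 + 5 + 5 + 5 + 5 + 1 = 26 (decimal)
Expression in decimal: (27 + 7) × 2 - 26
Parentheses first: 27 + 7 = 34
Multiply: 34 × 2 = 68
Subtract: 68 - 26 = 42
42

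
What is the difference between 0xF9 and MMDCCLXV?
Convert 0xF9 (hexadecimal) → 15×16 + 9 = 249 (decimal)
Convert MMDCCLXV (Roman numeral) → 1000 + 1000 + 500 + 100 + 100 + 50 + 10 + 5 = 2765 (decimal)
Difference: |249 - 2765| = 2516
2516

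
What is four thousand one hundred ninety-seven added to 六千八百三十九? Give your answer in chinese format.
Convert four thousand one hundred ninety-seven (English words) → 4×1000 + 1×100 + 97 = 4197 (decimal)
Convert 六千八百三十九 (Chinese numeral) → 6×1000 + 8×100 + 3×10 + 9 = 6839 (decimal)
Compute 4197 + 6839 = 11036
Convert 11036 (decimal) → 11036 = 1×10000 + 1×1000 + 3×10 + 6 → 一万一千零三十六 (Chinese numeral)
一万一千零三十六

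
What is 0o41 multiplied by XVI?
Convert 0o41 (octal) → 4×8 + 1 = 33 (decimal)
Convert XVI (Roman numeral) → 10 + 5 + 1 = 16 (decimal)
Compute 33 × 16 = 528
528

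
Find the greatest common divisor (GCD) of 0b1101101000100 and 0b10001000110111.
Convert 0b1101101000100 (binary) → 4096 + 2048 + 512 + 256 + 64 + 4 = 6980 (decimal)
Convert 0b10001000110111 (binary) → 8192 + 512 + 32 + 16 + 4 + 2 + 1 = 8759 (decimal)
Compute gcd(6980, 8759) = 1
1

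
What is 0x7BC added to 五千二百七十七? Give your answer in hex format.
Convert 0x7BC (hexadecimal) → 7×256 + 11×16 + 12 = 1980 (decimal)
Convert 五千二百七十七 (Chinese numeral) → 5×1000 + 2×100 + 7×10 + 7 = 5277 (decimal)
Compute 1980 + 5277 = 7257
Convert 7257 (decimal) → 7257 = 1×4096 + 12×256 + 5×16 + 9 → 0x1C59 (hexadecimal)
0x1C59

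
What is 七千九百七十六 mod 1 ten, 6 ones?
Convert 七千九百七十六 (Chinese numeral) → 7×1000 + 9×100 + 7×10 + 6 = 7976 (decimal)
Convert 1 ten, 6 ones (place-value notation) → 1×10 + 6 = 16 (decimal)
Compute 7976 mod 16 = 8
8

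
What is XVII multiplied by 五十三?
Convert XVII (Roman numeral) → 10 + 5 + 1 + 1 = 17 (decimal)
Convert 五十三 (Chinese numeral) → 5×10 + 3 = 53 (decimal)
Compute 17 × 53 = 901
901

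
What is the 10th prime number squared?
The 10th prime number = 29
Compute 29² = 29 × 29 = 841
841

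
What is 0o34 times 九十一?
Convert 0o34 (octal) → 3×8 + 4 = 28 (decimal)
Convert 九十一 (Chinese numeral) → 9×10 + 1 = 91 (decimal)
Compute 28 × 91 = 2548
2548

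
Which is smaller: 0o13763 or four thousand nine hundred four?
Convert 0o13763 (octal) → 1×4096 + 3×512 + 7×64 + 6×8 + 3 = 6131 (decimal)
Convert four thousand nine hundred four (English words) → 4×1000 + 9×100 + 4 = 4904 (decimal)
Compare 6131 vs 4904: smaller = 4904
4904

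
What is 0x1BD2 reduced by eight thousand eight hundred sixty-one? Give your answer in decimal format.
Convert 0x1BD2 (hexadecimal) → 1×4096 + 11×256 + 13×16 + 2 = 7122 (decimal)
Convert eight thousand eight hundred sixty-one (English words) → 8×1000 + 8×100 + 61 = 8861 (decimal)
Compute 7122 - 8861 = -1739
-1739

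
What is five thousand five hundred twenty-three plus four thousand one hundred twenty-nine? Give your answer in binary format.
Convert five thousand five hundred twenty-three (English words) → 5×1000 + 5×100 + 23 = 5523 (decimal)
Convert four thousand one hundred twenty-nine (English words) → 4×1000 + 1×100 + 29 = 4129 (decimal)
Compute 5523 + 4129 = 9652
Convert 9652 (decimal) → 9652 = 8192 + 1024 + 256 + 128 + 32 + 16 + 4 → 0b10010110110100 (binary)
0b10010110110100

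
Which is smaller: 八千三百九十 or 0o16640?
Convert 八千三百九十 (Chinese numeral) → 8×1000 + 3×100 + 9×10 = 8390 (decimal)
Convert 0o16640 (octal) → 1×4096 + 6×512 + 6×64 + 4×8 = 7584 (decimal)
Compare 8390 vs 7584: smaller = 7584
7584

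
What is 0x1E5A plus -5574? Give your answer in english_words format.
Convert 0x1E5A (hexadecimal) → 1×4096 + 14×256 + 5×16 + 10 = 7770 (decimal)
Compute 7770 + -5574 = 2196
Convert 2196 (decimal) → 2196 = 2×1000 + 1×100 + 96 → two thousand one hundred ninety-six (English words)
two thousand one hundred ninety-six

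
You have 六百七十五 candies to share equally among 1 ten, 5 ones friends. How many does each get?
Convert 六百七十五 (Chinese numeral) → 6×100 + 7×10 + 5 = 675 (decimal)
Convert 1 ten, 5 ones (place-value notation) → 1×10 + 5 = 15 (decimal)
Compute 675 ÷ 15 = 45
45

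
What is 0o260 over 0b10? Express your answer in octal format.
Convert 0o260 (octal) → 2×64 + 6×8 = 176 (decimal)
Convert 0b10 (binary) → 2 (decimal)
Compute 176 ÷ 2 = 88
Convert 88 (decimal) → 88 = 1×64 + 3×8 → 0o130 (octal)
0o130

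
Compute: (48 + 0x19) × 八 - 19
Convert 0x19 (hexadecimal) → 1×16 + 9 = 25 (decimal)
Convert 八 (Chinese numeral) → 8 (decimal)
Expression in decimal: (48 + 25) × 8 - 19
Parentheses first: 48 + 25 = 73
Multiply: 73 × 8 = 584
Subtract: 584 - 19 = 565
565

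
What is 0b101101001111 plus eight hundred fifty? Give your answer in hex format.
Convert 0b101101001111 (binary) → 2048 + 512 + 256 + 64 + 8 + 4 + 2 + 1 = 2895 (decimal)
Convert eight hundred fifty (English words) → 8×100 + 50 = 850 (decimal)
Compute 2895 + 850 = 3745
Convert 3745 (decimal) → 3745 = 14×256 + 10×16 + 1 → 0xEA1 (hexadecimal)
0xEA1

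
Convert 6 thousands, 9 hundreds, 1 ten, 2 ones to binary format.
Convert 6 thousands, 9 hundreds, 1 ten, 2 ones (place-value notation) → 6×1000 + 9×100 + 1×10 + 2 = 6912 (decimal)
Convert 6912 (decimal) → 6912 = 4096 + 2048 + 512 + 256 → 0b1101100000000 (binary)
0b1101100000000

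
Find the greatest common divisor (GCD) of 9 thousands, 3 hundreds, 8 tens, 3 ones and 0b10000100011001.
Convert 9 thousands, 3 hundreds, 8 tens, 3 ones (place-value notation) → 9×1000 + 3×100 + 8×10 + 3 = 9383 (decimal)
Convert 0b10000100011001 (binary) → 8192 + 256 + 16 + 8 + 1 = 8473 (decimal)
Compute gcd(9383, 8473) = 1
1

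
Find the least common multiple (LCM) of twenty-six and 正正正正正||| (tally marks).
Convert twenty-six (English words) → 26 (decimal)
Convert 正正正正正||| (tally marks) → 5 + 5 + 5 + 5 + 5 + 3 = 28 (decimal)
Compute lcm(26, 28) = 364
364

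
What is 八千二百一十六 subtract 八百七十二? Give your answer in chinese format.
Convert 八千二百一十六 (Chinese numeral) → 8×1000 + 2×100 + 1×10 + 6 = 8216 (decimal)
Convert 八百七十二 (Chinese numeral) → 8×100 + 7×10 + 2 = 872 (decimal)
Compute 8216 - 872 = 7344
Convert 7344 (decimal) → 7344 = 7×1000 + 3×100 + 4×10 + 4 → 七千三百四十四 (Chinese numeral)
七千三百四十四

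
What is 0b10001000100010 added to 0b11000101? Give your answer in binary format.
Convert 0b10001000100010 (binary) → 8192 + 512 + 32 + 2 = 8738 (decimal)
Convert 0b11000101 (binary) → 128 + 64 + 4 + 1 = 197 (decimal)
Compute 8738 + 197 = 8935
Convert 8935 (decimal) → 8935 = 8192 + 512 + 128 + 64 + 32 + 4 + 2 + 1 → 0b10001011100111 (binary)
0b10001011100111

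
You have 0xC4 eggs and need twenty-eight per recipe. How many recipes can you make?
Convert 0xC4 (hexadecimal) → 12×16 + 4 = 196 (decimal)
Convert twenty-eight (English words) → 28 (decimal)
Compute 196 ÷ 28 = 7
7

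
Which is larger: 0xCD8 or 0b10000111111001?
Convert 0xCD8 (hexadecimal) → 12×256 + 13×16 + 8 = 3288 (decimal)
Convert 0b10000111111001 (binary) → 8192 + 256 + 128 + 64 + 32 + 16 + 8 + 1 = 8697 (decimal)
Compare 3288 vs 8697: larger = 8697
8697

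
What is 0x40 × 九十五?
Convert 0x40 (hexadecimal) → 4×16 = 64 (decimal)
Convert 九十五 (Chinese numeral) → 9×10 + 5 = 95 (decimal)
Compute 64 × 95 = 6080
6080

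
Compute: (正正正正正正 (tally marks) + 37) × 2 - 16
Convert 正正正正正正 (tally marks) → 5 + 5 + 5 + 5 + 5 + 5 = 30 (decimal)
Expression in decimal: (30 + 37) × 2 - 16
Parentheses first: 30 + 37 = 67
Multiply: 67 × 2 = 134
Subtract: 134 - 16 = 118
118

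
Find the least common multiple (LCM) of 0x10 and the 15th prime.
Convert 0x10 (hexadecimal) → 1×16 = 16 (decimal)
Convert the 15th prime (prime index) → 47 (decimal)
Compute lcm(16, 47) = 752
752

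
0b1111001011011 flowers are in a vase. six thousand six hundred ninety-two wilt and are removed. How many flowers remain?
Convert 0b1111001011011 (binary) → 4096 + 2048 + 1024 + 512 + 64 + 16 + 8 + 2 + 1 = 7771 (decimal)
Convert six thousand six hundred ninety-two (English words) → 6×1000 + 6×100 + 92 = 6692 (decimal)
Compute 7771 - 6692 = 1079
1079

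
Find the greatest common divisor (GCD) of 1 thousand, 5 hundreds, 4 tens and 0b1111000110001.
Convert 1 thousand, 5 hundreds, 4 tens (place-value notation) → 1×1000 + 5×100 + 4×10 = 1540 (decimal)
Convert 0b1111000110001 (binary) → 4096 + 2048 + 1024 + 512 + 32 + 16 + 1 = 7729 (decimal)
Compute gcd(1540, 7729) = 1
1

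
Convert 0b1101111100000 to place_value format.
Convert 0b1101111100000 (binary) → 4096 + 2048 + 512 + 256 + 128 + 64 + 32 = 7136 (decimal)
Convert 7136 (decimal) → 7136 = 7×1000 + 1×100 + 3×10 + 6 → 7 thousands, 1 hundred, 3 tens, 6 ones (place-value notation)
7 thousands, 1 hundred, 3 tens, 6 ones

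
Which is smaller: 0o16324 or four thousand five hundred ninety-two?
Convert 0o16324 (octal) → 1×4096 + 6×512 + 3×64 + 2×8 + 4 = 7380 (decimal)
Convert four thousand five hundred ninety-two (English words) → 4×1000 + 5×100 + 92 = 4592 (decimal)
Compare 7380 vs 4592: smaller = 4592
4592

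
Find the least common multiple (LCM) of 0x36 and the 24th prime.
Convert 0x36 (hexadecimal) → 3×16 + 6 = 54 (decimal)
Convert the 24th prime (prime index) → 89 (decimal)
Compute lcm(54, 89) = 4806
4806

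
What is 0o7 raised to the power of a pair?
Convert 0o7 (octal) → 7 (decimal)
Convert a pair (colloquial) → 2 (decimal)
Compute 7 ^ 2 = 49
49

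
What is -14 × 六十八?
Convert 六十八 (Chinese numeral) → 6×10 + 8 = 68 (decimal)
Compute -14 × 68 = -952
-952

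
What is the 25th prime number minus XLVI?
The 25th prime number = 97
Convert XLVI (Roman numeral) → 40 + 5 + 1 = 46 (decimal)
Compute 97 - 46 = 51
51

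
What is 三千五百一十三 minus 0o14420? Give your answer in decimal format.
Convert 三千五百一十三 (Chinese numeral) → 3×1000 + 5×100 + 1×10 + 3 = 3513 (decimal)
Convert 0o14420 (octal) → 1×4096 + 4×512 + 4×64 + 2×8 = 6416 (decimal)
Compute 3513 - 6416 = -2903
-2903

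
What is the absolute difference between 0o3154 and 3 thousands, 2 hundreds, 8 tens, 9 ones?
Convert 0o3154 (octal) → 3×512 + 1×64 + 5×8 + 4 = 1644 (decimal)
Convert 3 thousands, 2 hundreds, 8 tens, 9 ones (place-value notation) → 3×1000 + 2×100 + 8×10 + 9 = 3289 (decimal)
Compute |1644 - 3289| = 1645
1645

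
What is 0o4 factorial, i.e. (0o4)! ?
Convert 0o4 (octal) → 4 (decimal)
Compute 4! = 24
24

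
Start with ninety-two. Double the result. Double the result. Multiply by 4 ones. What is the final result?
Convert ninety-two (English words) → 92 (decimal)
Start: 92
92 × 2 = 184
184 × 2 = 368
Convert 4 ones (place-value notation) → 4 (decimal)
368 × 4 = 1472
1472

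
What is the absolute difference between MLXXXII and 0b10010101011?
Convert MLXXXII (Roman numeral) → 1000 + 50 + 10 + 10 + 10 + 1 + 1 = 1082 (decimal)
Convert 0b10010101011 (binary) → 1024 + 128 + 32 + 8 + 2 + 1 = 1195 (decimal)
Compute |1082 - 1195| = 113
113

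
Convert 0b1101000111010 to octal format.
Convert 0b1101000111010 (binary) → 4096 + 2048 + 512 + 32 + 16 + 8 + 2 = 6714 (decimal)
Convert 6714 (decimal) → 6714 = 1×4096 + 5×512 + 7×8 + 2 → 0o15072 (octal)
0o15072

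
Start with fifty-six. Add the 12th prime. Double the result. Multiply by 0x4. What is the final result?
Convert fifty-six (English words) → 56 (decimal)
Start: 56
Convert the 12th prime (prime index) → 37 (decimal)
56 + 37 = 93
93 × 2 = 186
Convert 0x4 (hexadecimal) → 4 (decimal)
186 × 4 = 744
744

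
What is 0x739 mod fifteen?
Convert 0x739 (hexadecimal) → 7×256 + 3×16 + 9 = 1849 (decimal)
Convert fifteen (English words) → 15 (decimal)
Compute 1849 mod 15 = 4
4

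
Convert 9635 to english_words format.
Convert 9635 (decimal) → 9635 = 9×1000 + 6×100 + 35 → nine thousand six hundred thirty-five (English words)
nine thousand six hundred thirty-five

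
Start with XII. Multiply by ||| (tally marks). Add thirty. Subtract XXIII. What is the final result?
Convert XII (Roman numeral) → 10 + 1 + 1 = 12 (decimal)
Start: 12
Convert ||| (tally marks) → 3 (decimal)
12 × 3 = 36
Convert thirty (English words) → 30 (decimal)
36 + 30 = 66
Convert XXIII (Roman numeral) → 10 + 10 + 1 + 1 + 1 = 23 (decimal)
66 - 23 = 43
43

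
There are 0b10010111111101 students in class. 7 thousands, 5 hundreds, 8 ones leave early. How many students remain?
Convert 0b10010111111101 (binary) → 8192 + 1024 + 256 + 128 + 64 + 32 + 16 + 8 + 4 + 1 = 9725 (decimal)
Convert 7 thousands, 5 hundreds, 8 ones (place-value notation) → 7×1000 + 5×100 + 8 = 7508 (decimal)
Compute 9725 - 7508 = 2217
2217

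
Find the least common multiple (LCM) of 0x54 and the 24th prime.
Convert 0x54 (hexadecimal) → 5×16 + 4 = 84 (decimal)
Convert the 24th prime (prime index) → 89 (decimal)
Compute lcm(84, 89) = 7476
7476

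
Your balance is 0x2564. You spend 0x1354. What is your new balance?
Convert 0x2564 (hexadecimal) → 2×4096 + 5×256 + 6×16 + 4 = 9572 (decimal)
Convert 0x1354 (hexadecimal) → 1×4096 + 3×256 + 5×16 + 4 = 4948 (decimal)
Compute 9572 - 4948 = 4624
4624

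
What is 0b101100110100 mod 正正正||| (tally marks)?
Convert 0b101100110100 (binary) → 2048 + 512 + 256 + 32 + 16 + 4 = 2868 (decimal)
Convert 正正正||| (tally marks) → 5 + 5 + 5 + 3 = 18 (decimal)
Compute 2868 mod 18 = 6
6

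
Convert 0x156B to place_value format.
Convert 0x156B (hexadecimal) → 1×4096 + 5×256 + 6×16 + 11 = 5483 (decimal)
Convert 5483 (decimal) → 5483 = 5×1000 + 4×100 + 8×10 + 3 → 5 thousands, 4 hundreds, 8 tens, 3 ones (place-value notation)
5 thousands, 4 hundreds, 8 tens, 3 ones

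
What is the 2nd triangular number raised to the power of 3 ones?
Convert the 2nd triangular number (triangular index) → 2×3/2 = 3 (decimal)
Convert 3 ones (place-value notation) → 3 (decimal)
Compute 3 ^ 3 = 27
27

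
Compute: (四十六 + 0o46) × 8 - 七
Convert 四十六 (Chinese numeral) → 4×10 + 6 = 46 (decimal)
Convert 0o46 (octal) → 4×8 + 6 = 38 (decimal)
Convert 七 (Chinese numeral) → 7 (decimal)
Expression in decimal: (46 + 38) × 8 - 7
Parentheses first: 46 + 38 = 84
Multiply: 84 × 8 = 672
Subtract: 672 - 7 = 665
665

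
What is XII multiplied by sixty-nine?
Convert XII (Roman numeral) → 10 + 1 + 1 = 12 (decimal)
Convert sixty-nine (English words) → 69 (decimal)
Compute 12 × 69 = 828
828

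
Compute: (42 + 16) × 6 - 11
Parentheses first: 42 + 16 = 58
Multiply: 58 × 6 = 348
Subtract: 348 - 11 = 337
337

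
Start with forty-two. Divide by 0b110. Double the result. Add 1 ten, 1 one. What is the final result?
Convert forty-two (English words) → 42 (decimal)
Start: 42
Convert 0b110 (binary) → 4 + 2 = 6 (decimal)
42 ÷ 6 = 7
7 × 2 = 14
Convert 1 ten, 1 one (place-value notation) → 1×10 + 1 = 11 (decimal)
14 + 11 = 25
25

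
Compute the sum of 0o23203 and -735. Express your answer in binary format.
Convert 0o23203 (octal) → 2×4096 + 3×512 + 2×64 + 3 = 9859 (decimal)
Compute 9859 + -735 = 9124
Convert 9124 (decimal) → 9124 = 8192 + 512 + 256 + 128 + 32 + 4 → 0b10001110100100 (binary)
0b10001110100100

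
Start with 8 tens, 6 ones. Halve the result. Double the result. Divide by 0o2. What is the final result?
Convert 8 tens, 6 ones (place-value notation) → 8×10 + 6 = 86 (decimal)
Start: 86
86 ÷ 2 = 43
43 × 2 = 86
Convert 0o2 (octal) → 2 (decimal)
86 ÷ 2 = 43
43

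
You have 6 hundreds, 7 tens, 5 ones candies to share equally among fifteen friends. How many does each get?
Convert 6 hundreds, 7 tens, 5 ones (place-value notation) → 6×100 + 7×10 + 5 = 675 (decimal)
Convert fifteen (English words) → 15 (decimal)
Compute 675 ÷ 15 = 45
45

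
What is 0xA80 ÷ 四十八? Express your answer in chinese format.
Convert 0xA80 (hexadecimal) → 10×256 + 8×16 = 2688 (decimal)
Convert 四十八 (Chinese numeral) → 4×10 + 8 = 48 (decimal)
Compute 2688 ÷ 48 = 56
Convert 56 (decimal) → 56 = 5×10 + 6 → 五十六 (Chinese numeral)
五十六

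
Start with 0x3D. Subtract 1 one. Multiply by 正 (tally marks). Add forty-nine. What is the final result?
Convert 0x3D (hexadecimal) → 3×16 + 13 = 61 (decimal)
Start: 61
Convert 1 one (place-value notation) → 1 (decimal)
61 - 1 = 60
Convert 正 (tally marks) → 5 (decimal)
60 × 5 = 300
Convert forty-nine (English words) → 49 (decimal)
300 + 49 = 349
349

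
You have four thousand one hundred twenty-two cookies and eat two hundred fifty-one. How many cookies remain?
Convert four thousand one hundred twenty-two (English words) → 4×1000 + 1×100 + 22 = 4122 (decimal)
Convert two hundred fifty-one (English words) → 2×100 + 51 = 251 (decimal)
Compute 4122 - 251 = 3871
3871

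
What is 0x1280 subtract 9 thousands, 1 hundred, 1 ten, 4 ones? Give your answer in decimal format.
Convert 0x1280 (hexadecimal) → 1×4096 + 2×256 + 8×16 = 4736 (decimal)
Convert 9 thousands, 1 hundred, 1 ten, 4 ones (place-value notation) → 9×1000 + 1×100 + 1×10 + 4 = 9114 (decimal)
Compute 4736 - 9114 = -4378
-4378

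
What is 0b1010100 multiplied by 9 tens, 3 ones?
Convert 0b1010100 (binary) → 64 + 16 + 4 = 84 (decimal)
Convert 9 tens, 3 ones (place-value notation) → 9×10 + 3 = 93 (decimal)
Compute 84 × 93 = 7812
7812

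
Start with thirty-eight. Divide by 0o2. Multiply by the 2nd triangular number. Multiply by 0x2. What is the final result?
Convert thirty-eight (English words) → 38 (decimal)
Start: 38
Convert 0o2 (octal) → 2 (decimal)
38 ÷ 2 = 19
Convert the 2nd triangular number (triangular index) → 2×3/2 = 3 (decimal)
19 × 3 = 57
Convert 0x2 (hexadecimal) → 2 (decimal)
57 × 2 = 114
114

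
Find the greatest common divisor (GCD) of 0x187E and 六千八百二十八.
Convert 0x187E (hexadecimal) → 1×4096 + 8×256 + 7×16 + 14 = 6270 (decimal)
Convert 六千八百二十八 (Chinese numeral) → 6×1000 + 8×100 + 2×10 + 8 = 6828 (decimal)
Compute gcd(6270, 6828) = 6
6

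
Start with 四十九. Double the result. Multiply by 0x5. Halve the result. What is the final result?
Convert 四十九 (Chinese numeral) → 4×10 + 9 = 49 (decimal)
Start: 49
49 × 2 = 98
Convert 0x5 (hexadecimal) → 5 (decimal)
98 × 5 = 490
490 ÷ 2 = 245
245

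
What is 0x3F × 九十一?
Convert 0x3F (hexadecimal) → 3×16 + 15 = 63 (decimal)
Convert 九十一 (Chinese numeral) → 9×10 + 1 = 91 (decimal)
Compute 63 × 91 = 5733
5733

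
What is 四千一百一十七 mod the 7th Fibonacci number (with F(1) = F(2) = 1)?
Convert 四千一百一十七 (Chinese numeral) → 4×1000 + 1×100 + 1×10 + 7 = 4117 (decimal)
Convert the 7th Fibonacci number (with F(1) = F(2) = 1) (Fibonacci index) → 1, 1, 2, 3, 5, 8, 13 → 13 (decimal)
Compute 4117 mod 13 = 9
9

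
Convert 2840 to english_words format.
Convert 2840 (decimal) → 2840 = 2×1000 + 8×100 + 40 → two thousand eight hundred forty (English words)
two thousand eight hundred forty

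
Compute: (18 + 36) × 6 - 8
Parentheses first: 18 + 36 = 54
Multiply: 54 × 6 = 324
Subtract: 324 - 8 = 316
316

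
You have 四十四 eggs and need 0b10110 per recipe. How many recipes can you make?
Convert 四十四 (Chinese numeral) → 4×10 + 4 = 44 (decimal)
Convert 0b10110 (binary) → 16 + 4 + 2 = 22 (decimal)
Compute 44 ÷ 22 = 2
2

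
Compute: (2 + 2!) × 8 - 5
Convert 2! (factorial) → 2 (decimal)
Expression in decimal: (2 + 2) × 8 - 5
Parentheses first: 2 + 2 = 4
Multiply: 4 × 8 = 32
Subtract: 32 - 5 = 27
27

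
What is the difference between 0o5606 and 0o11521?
Convert 0o5606 (octal) → 5×512 + 6×64 + 6 = 2950 (decimal)
Convert 0o11521 (octal) → 1×4096 + 1×512 + 5×64 + 2×8 + 1 = 4945 (decimal)
Difference: |2950 - 4945| = 1995
1995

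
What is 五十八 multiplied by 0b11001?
Convert 五十八 (Chinese numeral) → 5×10 + 8 = 58 (decimal)
Convert 0b11001 (binary) → 16 + 8 + 1 = 25 (decimal)
Compute 58 × 25 = 1450
1450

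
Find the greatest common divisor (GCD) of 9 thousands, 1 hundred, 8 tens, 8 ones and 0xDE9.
Convert 9 thousands, 1 hundred, 8 tens, 8 ones (place-value notation) → 9×1000 + 1×100 + 8×10 + 8 = 9188 (decimal)
Convert 0xDE9 (hexadecimal) → 13×256 + 14×16 + 9 = 3561 (decimal)
Compute gcd(9188, 3561) = 1
1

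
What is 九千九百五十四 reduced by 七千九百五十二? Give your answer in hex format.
Convert 九千九百五十四 (Chinese numeral) → 9×1000 + 9×100 + 5×10 + 4 = 9954 (decimal)
Convert 七千九百五十二 (Chinese numeral) → 7×1000 + 9×100 + 5×10 + 2 = 7952 (decimal)
Compute 9954 - 7952 = 2002
Convert 2002 (decimal) → 2002 = 7×256 + 13×16 + 2 → 0x7D2 (hexadecimal)
0x7D2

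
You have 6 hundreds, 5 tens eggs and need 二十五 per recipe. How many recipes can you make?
Convert 6 hundreds, 5 tens (place-value notation) → 6×100 + 5×10 = 650 (decimal)
Convert 二十五 (Chinese numeral) → 2×10 + 5 = 25 (decimal)
Compute 650 ÷ 25 = 26
26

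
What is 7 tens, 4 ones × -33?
Convert 7 tens, 4 ones (place-value notation) → 7×10 + 4 = 74 (decimal)
Compute 74 × -33 = -2442
-2442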